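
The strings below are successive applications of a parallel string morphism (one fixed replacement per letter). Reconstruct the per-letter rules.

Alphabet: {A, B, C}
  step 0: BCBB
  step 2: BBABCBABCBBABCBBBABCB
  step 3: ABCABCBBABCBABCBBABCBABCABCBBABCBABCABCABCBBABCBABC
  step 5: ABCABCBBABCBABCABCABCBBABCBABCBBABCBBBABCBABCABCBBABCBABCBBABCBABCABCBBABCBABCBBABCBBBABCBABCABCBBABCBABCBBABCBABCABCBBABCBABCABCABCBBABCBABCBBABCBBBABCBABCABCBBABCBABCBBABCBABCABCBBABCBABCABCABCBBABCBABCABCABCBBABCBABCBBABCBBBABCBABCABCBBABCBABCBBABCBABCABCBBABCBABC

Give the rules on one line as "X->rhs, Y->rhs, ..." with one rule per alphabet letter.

  step 2 ⇒ step 3: BBABCBABCBBABCBBBABCB ⇒ ABC·ABC·BB·ABC·B·ABC·BB·ABC·B·ABC·ABC·BB·ABC·B·ABC·ABC·ABC·BB·ABC·B·ABC
    A ↦ BB
    B ↦ ABC
    C ↦ B

A->BB, B->ABC, C->B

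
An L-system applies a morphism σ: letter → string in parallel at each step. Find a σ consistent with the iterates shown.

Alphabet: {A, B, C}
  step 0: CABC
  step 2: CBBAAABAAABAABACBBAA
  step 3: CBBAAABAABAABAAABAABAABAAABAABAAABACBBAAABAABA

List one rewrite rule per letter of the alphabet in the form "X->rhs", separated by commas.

A->ABA, B->A, C->CBB

  step 2 ⇒ step 3: CBBAAABAAABAABACBBAA ⇒ CBB·A·A·ABA·ABA·ABA·A·ABA·ABA·ABA·A·ABA·ABA·A·ABA·CBB·A·A·ABA·ABA
    A ↦ ABA
    B ↦ A
    C ↦ CBB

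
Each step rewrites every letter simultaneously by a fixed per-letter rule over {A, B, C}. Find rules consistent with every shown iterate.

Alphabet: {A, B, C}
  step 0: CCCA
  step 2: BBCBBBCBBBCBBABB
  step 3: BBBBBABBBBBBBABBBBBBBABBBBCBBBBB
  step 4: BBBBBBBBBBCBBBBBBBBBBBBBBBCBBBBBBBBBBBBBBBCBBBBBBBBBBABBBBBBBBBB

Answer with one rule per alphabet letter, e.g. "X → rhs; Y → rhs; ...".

  step 3 ⇒ step 4: BBBBBABBBBBBBABBBBBBBABBBBCBBBBB ⇒ BB·BB·BB·BB·BB·CB·BB·BB·BB·BB·BB·BB·BB·CB·BB·BB·BB·BB·BB·BB·BB·CB·BB·BB·BB·BB·BA·BB·BB·BB·BB·BB
    A ↦ CB
    B ↦ BB
    C ↦ BA

A->CB, B->BB, C->BA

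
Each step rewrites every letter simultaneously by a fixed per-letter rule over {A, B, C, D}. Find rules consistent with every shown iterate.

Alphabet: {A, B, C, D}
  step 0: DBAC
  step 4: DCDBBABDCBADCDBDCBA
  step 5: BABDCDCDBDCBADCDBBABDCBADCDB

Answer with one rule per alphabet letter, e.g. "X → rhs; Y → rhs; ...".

A->DB, B->DC, C->A, D->B

  step 4 ⇒ step 5: DCDBBABDCBADCDBDCBA ⇒ B·A·B·DC·DC·DB·DC·B·A·DC·DB·B·A·B·DC·B·A·DC·DB
    A ↦ DB
    B ↦ DC
    C ↦ A
    D ↦ B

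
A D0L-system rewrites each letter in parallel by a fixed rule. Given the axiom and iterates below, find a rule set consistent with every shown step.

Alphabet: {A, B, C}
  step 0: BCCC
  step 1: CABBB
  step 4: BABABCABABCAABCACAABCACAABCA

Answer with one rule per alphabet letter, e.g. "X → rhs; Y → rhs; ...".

  step 0 ⇒ step 1: BCCC ⇒ CA·B·B·B
    B ↦ CA
    C ↦ B
    A ↦ AB  (constrained at step 1)

A->AB, B->CA, C->B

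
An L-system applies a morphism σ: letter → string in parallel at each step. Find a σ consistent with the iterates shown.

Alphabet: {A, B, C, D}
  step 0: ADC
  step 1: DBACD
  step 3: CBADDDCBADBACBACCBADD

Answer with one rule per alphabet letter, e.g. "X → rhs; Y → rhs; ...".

A->D, B->CBA, C->D, D->BAC

  step 0 ⇒ step 1: ADC ⇒ D·BAC·D
    A ↦ D
    C ↦ D
    D ↦ BAC
    B ↦ CBA  (constrained at step 1)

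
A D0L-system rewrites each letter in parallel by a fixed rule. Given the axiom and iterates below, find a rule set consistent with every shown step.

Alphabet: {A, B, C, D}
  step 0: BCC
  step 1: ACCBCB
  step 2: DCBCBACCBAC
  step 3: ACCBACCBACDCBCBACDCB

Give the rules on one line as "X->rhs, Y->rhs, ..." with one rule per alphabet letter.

  step 2 ⇒ step 3: DCBCBACCBAC ⇒ AC·CB·AC·CB·AC·D·CB·CB·AC·D·CB
    A ↦ D
    B ↦ AC
    C ↦ CB
    D ↦ AC

A->D, B->AC, C->CB, D->AC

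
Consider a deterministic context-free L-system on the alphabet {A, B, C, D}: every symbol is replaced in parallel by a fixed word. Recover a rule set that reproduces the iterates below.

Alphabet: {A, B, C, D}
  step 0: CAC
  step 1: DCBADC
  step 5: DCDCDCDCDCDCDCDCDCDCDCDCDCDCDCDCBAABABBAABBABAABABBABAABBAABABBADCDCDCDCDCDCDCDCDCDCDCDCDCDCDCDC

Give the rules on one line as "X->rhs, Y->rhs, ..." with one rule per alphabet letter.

  step 0 ⇒ step 1: CAC ⇒ DC·BA·DC
    A ↦ BA
    C ↦ DC
    B ↦ AB  (constrained at step 1)
    D ↦ DC  (constrained at step 1)

A->BA, B->AB, C->DC, D->DC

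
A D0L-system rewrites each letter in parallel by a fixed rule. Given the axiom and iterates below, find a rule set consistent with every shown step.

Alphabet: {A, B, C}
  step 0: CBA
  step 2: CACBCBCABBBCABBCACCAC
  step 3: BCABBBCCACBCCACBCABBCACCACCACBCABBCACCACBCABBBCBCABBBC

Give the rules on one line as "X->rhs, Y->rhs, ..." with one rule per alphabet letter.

  step 2 ⇒ step 3: CACBCBCABBBCABBCACCAC ⇒ BC·ABB·BC·CAC·BC·CAC·BC·ABB·CAC·CAC·CAC·BC·ABB·CAC·CAC·BC·ABB·BC·BC·ABB·BC
    A ↦ ABB
    B ↦ CAC
    C ↦ BC

A->ABB, B->CAC, C->BC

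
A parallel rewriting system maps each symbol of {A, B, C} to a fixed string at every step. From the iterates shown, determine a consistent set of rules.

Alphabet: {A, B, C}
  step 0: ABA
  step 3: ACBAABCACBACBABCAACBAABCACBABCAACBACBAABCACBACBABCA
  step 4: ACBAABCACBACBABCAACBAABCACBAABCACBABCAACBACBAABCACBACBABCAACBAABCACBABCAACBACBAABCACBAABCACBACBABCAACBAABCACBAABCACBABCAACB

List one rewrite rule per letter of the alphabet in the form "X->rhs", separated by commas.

  step 3 ⇒ step 4: ACBAABCACBACBABCAACBAABCACBABCAACBACBAABCACBACBABCA ⇒ ACB·A·ABC·ACB·ACB·ABC·A·ACB·A·ABC·ACB·A·ABC·ACB·ABC·A·ACB·ACB·A·ABC·ACB·ACB·ABC·A·ACB·A·ABC·ACB·ABC·A·ACB·ACB·A·ABC·ACB·A·ABC·ACB·ACB·ABC·A·ACB·A·ABC·ACB·A·ABC·ACB·ABC·A·ACB
    A ↦ ACB
    B ↦ ABC
    C ↦ A

A->ACB, B->ABC, C->A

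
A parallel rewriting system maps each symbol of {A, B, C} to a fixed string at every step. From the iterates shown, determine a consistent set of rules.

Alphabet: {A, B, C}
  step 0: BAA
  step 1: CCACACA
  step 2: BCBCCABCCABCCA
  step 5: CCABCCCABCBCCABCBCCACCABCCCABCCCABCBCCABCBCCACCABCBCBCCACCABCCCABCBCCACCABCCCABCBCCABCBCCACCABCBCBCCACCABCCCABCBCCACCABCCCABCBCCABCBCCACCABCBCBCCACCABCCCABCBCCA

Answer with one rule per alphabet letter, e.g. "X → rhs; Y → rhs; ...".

A->CA, B->CCA, C->BC

  step 1 ⇒ step 2: CCACACA ⇒ BC·BC·CA·BC·CA·BC·CA
    A ↦ CA
    C ↦ BC
  step 0 ⇒ step 1: BAA ⇒ CCA·CA·CA
    B ↦ CCA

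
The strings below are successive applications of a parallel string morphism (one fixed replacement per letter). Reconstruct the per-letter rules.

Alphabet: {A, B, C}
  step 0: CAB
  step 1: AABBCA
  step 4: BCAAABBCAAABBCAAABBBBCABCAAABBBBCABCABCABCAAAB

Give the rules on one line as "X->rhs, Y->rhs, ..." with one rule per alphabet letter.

A->B, B->BCA, C->AA

  step 0 ⇒ step 1: CAB ⇒ AA·B·BCA
    A ↦ B
    B ↦ BCA
    C ↦ AA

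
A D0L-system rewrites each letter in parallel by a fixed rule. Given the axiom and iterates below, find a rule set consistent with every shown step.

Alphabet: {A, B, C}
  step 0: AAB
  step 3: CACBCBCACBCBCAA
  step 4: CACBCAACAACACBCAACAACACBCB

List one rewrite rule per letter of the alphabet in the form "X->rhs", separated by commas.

  step 3 ⇒ step 4: CACBCBCACBCBCAA ⇒ CA·CB·CA·A·CA·A·CA·CB·CA·A·CA·A·CA·CB·CB
    A ↦ CB
    B ↦ A
    C ↦ CA

A->CB, B->A, C->CA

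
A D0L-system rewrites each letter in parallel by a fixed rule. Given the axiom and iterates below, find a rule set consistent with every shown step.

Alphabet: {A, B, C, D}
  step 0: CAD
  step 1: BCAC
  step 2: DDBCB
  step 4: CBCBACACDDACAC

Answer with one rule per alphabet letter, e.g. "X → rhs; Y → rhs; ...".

A->C, B->DD, C->B, D->AC

  step 1 ⇒ step 2: BCAC ⇒ DD·B·C·B
    A ↦ C
    B ↦ DD
    C ↦ B
  step 0 ⇒ step 1: CAD ⇒ B·C·AC
    D ↦ AC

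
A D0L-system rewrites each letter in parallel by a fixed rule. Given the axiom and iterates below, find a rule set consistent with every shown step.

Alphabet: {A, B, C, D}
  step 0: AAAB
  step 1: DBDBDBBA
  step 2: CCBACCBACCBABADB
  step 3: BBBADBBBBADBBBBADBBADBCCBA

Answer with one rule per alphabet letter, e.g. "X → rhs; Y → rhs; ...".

  step 2 ⇒ step 3: CCBACCBACCBABADB ⇒ B·B·BA·DB·B·B·BA·DB·B·B·BA·DB·BA·DB·CC·BA
    A ↦ DB
    B ↦ BA
    C ↦ B
    D ↦ CC

A->DB, B->BA, C->B, D->CC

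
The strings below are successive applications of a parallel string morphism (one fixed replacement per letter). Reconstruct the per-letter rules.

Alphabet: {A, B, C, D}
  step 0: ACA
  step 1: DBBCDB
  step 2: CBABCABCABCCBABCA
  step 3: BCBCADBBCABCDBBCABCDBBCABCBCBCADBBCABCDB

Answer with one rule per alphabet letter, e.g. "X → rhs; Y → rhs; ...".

  step 2 ⇒ step 3: CBABCABCABCCBABCA ⇒ BC·BCA·DB·BCA·BC·DB·BCA·BC·DB·BCA·BC·BC·BCA·DB·BCA·BC·DB
    A ↦ DB
    B ↦ BCA
    C ↦ BC
  step 1 ⇒ step 2: DBBCDB ⇒ CBA·BCA·BCA·BC·CBA·BCA
    D ↦ CBA

A->DB, B->BCA, C->BC, D->CBA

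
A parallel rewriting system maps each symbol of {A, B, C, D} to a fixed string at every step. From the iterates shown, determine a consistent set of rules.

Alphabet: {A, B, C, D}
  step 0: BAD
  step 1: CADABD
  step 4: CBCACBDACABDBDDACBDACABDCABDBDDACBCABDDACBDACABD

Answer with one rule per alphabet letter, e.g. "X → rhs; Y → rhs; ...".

A->DA, B->CA, C->CB, D->BD

  step 0 ⇒ step 1: BAD ⇒ CA·DA·BD
    A ↦ DA
    B ↦ CA
    D ↦ BD
    C ↦ CB  (constrained at step 1)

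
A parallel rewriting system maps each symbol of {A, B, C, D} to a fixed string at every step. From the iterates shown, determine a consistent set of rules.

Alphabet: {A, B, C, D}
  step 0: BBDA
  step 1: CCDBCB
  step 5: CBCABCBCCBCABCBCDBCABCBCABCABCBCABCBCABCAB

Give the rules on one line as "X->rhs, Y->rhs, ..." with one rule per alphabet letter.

  step 0 ⇒ step 1: BBDA ⇒ C·C·DB·CB
    A ↦ CB
    B ↦ C
    D ↦ DB
    C ↦ AB  (constrained at step 1)

A->CB, B->C, C->AB, D->DB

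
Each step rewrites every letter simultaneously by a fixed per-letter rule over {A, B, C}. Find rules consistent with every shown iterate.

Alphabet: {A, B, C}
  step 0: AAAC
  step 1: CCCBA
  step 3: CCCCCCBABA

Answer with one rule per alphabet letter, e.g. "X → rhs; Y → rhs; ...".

  step 0 ⇒ step 1: AAAC ⇒ C·C·C·BA
    A ↦ C
    C ↦ BA
    B ↦ C  (constrained at step 1)

A->C, B->C, C->BA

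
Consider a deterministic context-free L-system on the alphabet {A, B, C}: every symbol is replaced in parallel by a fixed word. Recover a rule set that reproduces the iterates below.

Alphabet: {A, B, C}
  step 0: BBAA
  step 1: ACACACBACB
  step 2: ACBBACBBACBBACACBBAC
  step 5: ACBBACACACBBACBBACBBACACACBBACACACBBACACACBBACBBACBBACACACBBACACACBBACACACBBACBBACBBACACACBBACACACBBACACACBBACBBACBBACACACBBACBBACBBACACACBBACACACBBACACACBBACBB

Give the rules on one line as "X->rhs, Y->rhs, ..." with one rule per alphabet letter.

A->ACB, B->AC, C->B

  step 1 ⇒ step 2: ACACACBACB ⇒ ACB·B·ACB·B·ACB·B·AC·ACB·B·AC
    A ↦ ACB
    B ↦ AC
    C ↦ B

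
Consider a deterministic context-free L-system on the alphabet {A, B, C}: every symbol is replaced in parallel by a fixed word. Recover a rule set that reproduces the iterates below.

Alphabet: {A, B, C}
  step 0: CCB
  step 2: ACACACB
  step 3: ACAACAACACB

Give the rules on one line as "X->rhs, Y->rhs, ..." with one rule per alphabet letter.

  step 2 ⇒ step 3: ACACACB ⇒ AC·A·AC·A·AC·A·CB
    A ↦ AC
    B ↦ CB
    C ↦ A

A->AC, B->CB, C->A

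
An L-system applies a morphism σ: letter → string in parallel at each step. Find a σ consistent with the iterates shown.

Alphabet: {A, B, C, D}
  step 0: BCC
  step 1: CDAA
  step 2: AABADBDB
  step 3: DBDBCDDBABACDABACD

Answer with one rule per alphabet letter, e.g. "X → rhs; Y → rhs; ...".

  step 2 ⇒ step 3: AABADBDB ⇒ DB·DB·CD·DB·ABA·CD·ABA·CD
    A ↦ DB
    B ↦ CD
    D ↦ ABA
  step 0 ⇒ step 1: BCC ⇒ CD·A·A
    C ↦ A

A->DB, B->CD, C->A, D->ABA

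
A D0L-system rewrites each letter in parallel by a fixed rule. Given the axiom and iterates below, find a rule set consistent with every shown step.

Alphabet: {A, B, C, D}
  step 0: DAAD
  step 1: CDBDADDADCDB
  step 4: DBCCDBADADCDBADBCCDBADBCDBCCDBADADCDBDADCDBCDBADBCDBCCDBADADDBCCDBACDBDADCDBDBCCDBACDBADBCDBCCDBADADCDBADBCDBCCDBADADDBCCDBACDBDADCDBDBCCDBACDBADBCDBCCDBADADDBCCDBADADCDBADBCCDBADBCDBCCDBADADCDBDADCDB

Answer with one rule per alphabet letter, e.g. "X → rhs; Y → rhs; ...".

  step 0 ⇒ step 1: DAAD ⇒ CDB·DAD·DAD·CDB
    A ↦ DAD
    D ↦ CDB
    B ↦ A  (constrained at step 1)
    C ↦ DBC  (constrained at step 1)

A->DAD, B->A, C->DBC, D->CDB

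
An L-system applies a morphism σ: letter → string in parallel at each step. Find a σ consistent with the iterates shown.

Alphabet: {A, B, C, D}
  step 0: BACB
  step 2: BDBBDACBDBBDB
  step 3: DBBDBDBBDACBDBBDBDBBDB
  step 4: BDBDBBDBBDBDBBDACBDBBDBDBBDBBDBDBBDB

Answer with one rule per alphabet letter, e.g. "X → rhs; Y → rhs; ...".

A->DA, B->DB, C->CB, D->B

  step 3 ⇒ step 4: DBBDBDBBDACBDBBDBDBBDB ⇒ B·DB·DB·B·DB·B·DB·DB·B·DA·CB·DB·B·DB·DB·B·DB·B·DB·DB·B·DB
    A ↦ DA
    B ↦ DB
    C ↦ CB
    D ↦ B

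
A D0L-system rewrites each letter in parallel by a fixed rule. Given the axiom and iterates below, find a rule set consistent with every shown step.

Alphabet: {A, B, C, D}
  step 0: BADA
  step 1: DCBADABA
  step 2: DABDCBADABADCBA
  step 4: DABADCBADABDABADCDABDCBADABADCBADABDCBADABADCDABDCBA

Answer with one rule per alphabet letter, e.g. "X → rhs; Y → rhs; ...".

A->BA, B->DC, C->B, D->DA

  step 1 ⇒ step 2: DCBADABA ⇒ DA·B·DC·BA·DA·BA·DC·BA
    A ↦ BA
    B ↦ DC
    C ↦ B
    D ↦ DA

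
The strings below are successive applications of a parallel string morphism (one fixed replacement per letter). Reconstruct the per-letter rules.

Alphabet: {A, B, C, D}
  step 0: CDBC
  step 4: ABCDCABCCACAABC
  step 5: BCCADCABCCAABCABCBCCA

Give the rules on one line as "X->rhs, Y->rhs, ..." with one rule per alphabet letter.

A->BC, B->C, C->A, D->DC

  step 4 ⇒ step 5: ABCDCABCCACAABC ⇒ BC·C·A·DC·A·BC·C·A·A·BC·A·BC·BC·C·A
    A ↦ BC
    B ↦ C
    C ↦ A
    D ↦ DC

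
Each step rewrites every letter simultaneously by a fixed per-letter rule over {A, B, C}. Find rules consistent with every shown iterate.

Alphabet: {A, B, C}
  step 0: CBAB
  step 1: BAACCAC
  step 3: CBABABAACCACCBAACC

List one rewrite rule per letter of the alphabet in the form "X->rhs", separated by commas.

  step 0 ⇒ step 1: CBAB ⇒ BA·AC·C·AC
    A ↦ C
    B ↦ AC
    C ↦ BA

A->C, B->AC, C->BA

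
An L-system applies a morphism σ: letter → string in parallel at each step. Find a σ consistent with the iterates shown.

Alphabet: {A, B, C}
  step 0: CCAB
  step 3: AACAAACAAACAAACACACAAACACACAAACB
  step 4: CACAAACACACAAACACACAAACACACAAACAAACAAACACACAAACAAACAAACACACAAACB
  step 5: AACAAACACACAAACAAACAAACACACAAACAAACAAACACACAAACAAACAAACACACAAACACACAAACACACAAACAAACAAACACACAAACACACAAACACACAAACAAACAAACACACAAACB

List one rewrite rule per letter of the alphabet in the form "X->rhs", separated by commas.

A->CA, B->CB, C->AA

  step 4 ⇒ step 5: CACAAACACACAAACACACAAACACACAAACAAACAAACACACAAACAAACAAACACACAAACB ⇒ AA·CA·AA·CA·CA·CA·AA·CA·AA·CA·AA·CA·CA·CA·AA·CA·AA·CA·AA·CA·CA·CA·AA·CA·AA·CA·AA·CA·CA·CA·AA·CA·CA·CA·AA·CA·CA·CA·AA·CA·AA·CA·AA·CA·CA·CA·AA·CA·CA·CA·AA·CA·CA·CA·AA·CA·AA·CA·AA·CA·CA·CA·AA·CB
    A ↦ CA
    B ↦ CB
    C ↦ AA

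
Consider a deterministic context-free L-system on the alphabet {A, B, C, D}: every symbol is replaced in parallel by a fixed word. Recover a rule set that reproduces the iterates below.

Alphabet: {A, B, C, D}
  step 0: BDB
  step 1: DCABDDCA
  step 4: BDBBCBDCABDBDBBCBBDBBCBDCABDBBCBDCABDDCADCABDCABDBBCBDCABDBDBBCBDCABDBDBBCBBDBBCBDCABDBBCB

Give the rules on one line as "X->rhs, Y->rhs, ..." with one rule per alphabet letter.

  step 0 ⇒ step 1: BDB ⇒ DCA·BD·DCA
    B ↦ DCA
    D ↦ BD
    A ↦ BCB  (constrained at step 1)
    C ↦ B  (constrained at step 1)

A->BCB, B->DCA, C->B, D->BD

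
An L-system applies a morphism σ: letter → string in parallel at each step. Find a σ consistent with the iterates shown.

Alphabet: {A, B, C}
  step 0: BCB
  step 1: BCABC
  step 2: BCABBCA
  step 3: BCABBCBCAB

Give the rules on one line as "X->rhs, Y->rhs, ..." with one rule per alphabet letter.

  step 2 ⇒ step 3: BCABBCA ⇒ BC·A·B·BC·BC·A·B
    A ↦ B
    B ↦ BC
    C ↦ A

A->B, B->BC, C->A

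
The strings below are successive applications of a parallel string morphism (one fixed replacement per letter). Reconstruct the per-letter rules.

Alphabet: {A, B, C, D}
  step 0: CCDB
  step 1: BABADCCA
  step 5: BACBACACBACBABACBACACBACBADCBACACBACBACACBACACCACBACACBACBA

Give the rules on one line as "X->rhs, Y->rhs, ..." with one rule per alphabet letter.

  step 0 ⇒ step 1: CCDB ⇒ BA·BA·DC·CA
    B ↦ CA
    C ↦ BA
    D ↦ DC
    A ↦ C  (constrained at step 1)

A->C, B->CA, C->BA, D->DC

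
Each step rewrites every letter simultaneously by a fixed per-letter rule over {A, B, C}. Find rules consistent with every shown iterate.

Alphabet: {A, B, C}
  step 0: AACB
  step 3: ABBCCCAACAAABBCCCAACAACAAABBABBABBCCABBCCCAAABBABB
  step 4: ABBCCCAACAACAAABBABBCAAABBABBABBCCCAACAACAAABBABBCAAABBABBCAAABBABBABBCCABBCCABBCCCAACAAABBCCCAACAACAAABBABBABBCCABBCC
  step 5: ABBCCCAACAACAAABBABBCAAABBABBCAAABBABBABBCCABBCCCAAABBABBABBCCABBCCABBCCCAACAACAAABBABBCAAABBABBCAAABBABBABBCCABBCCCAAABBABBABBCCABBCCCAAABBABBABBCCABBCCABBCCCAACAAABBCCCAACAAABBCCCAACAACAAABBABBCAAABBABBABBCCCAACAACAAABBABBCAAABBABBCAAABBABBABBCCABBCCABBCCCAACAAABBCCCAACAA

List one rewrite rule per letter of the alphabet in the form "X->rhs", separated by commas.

  step 4 ⇒ step 5: ABBCCCAACAACAAABBABBCAAABBABBABBCCCAACAACAAABBABBCAAABBABBCAAABBABBABBCCABBCCABBCCCAACAAABBCCCAACAACAAABBABBABBCCABBCC ⇒ ABB·C·C·CAA·CAA·CAA·ABB·ABB·CAA·ABB·ABB·CAA·ABB·ABB·ABB·C·C·ABB·C·C·CAA·ABB·ABB·ABB·C·C·ABB·C·C·ABB·C·C·CAA·CAA·CAA·ABB·ABB·CAA·ABB·ABB·CAA·ABB·ABB·ABB·C·C·ABB·C·C·CAA·ABB·ABB·ABB·C·C·ABB·C·C·CAA·ABB·ABB·ABB·C·C·ABB·C·C·ABB·C·C·CAA·CAA·ABB·C·C·CAA·CAA·ABB·C·C·CAA·CAA·CAA·ABB·ABB·CAA·ABB·ABB·ABB·C·C·CAA·CAA·CAA·ABB·ABB·CAA·ABB·ABB·CAA·ABB·ABB·ABB·C·C·ABB·C·C·ABB·C·C·CAA·CAA·ABB·C·C·CAA·CAA
    A ↦ ABB
    B ↦ C
    C ↦ CAA

A->ABB, B->C, C->CAA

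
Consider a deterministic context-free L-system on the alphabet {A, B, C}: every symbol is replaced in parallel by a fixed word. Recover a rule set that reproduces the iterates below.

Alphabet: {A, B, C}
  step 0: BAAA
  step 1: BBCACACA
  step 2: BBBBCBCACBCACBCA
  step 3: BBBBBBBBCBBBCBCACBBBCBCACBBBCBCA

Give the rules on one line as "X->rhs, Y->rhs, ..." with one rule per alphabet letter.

A->CA, B->BB, C->CB

  step 2 ⇒ step 3: BBBBCBCACBCACBCA ⇒ BB·BB·BB·BB·CB·BB·CB·CA·CB·BB·CB·CA·CB·BB·CB·CA
    A ↦ CA
    B ↦ BB
    C ↦ CB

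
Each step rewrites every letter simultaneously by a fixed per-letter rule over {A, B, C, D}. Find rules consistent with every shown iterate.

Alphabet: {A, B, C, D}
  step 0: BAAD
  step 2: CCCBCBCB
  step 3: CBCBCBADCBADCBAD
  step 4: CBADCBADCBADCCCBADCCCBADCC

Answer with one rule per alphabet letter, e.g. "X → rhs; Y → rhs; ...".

A->C, B->AD, C->CB, D->C

  step 3 ⇒ step 4: CBCBCBADCBADCBAD ⇒ CB·AD·CB·AD·CB·AD·C·C·CB·AD·C·C·CB·AD·C·C
    A ↦ C
    B ↦ AD
    C ↦ CB
    D ↦ C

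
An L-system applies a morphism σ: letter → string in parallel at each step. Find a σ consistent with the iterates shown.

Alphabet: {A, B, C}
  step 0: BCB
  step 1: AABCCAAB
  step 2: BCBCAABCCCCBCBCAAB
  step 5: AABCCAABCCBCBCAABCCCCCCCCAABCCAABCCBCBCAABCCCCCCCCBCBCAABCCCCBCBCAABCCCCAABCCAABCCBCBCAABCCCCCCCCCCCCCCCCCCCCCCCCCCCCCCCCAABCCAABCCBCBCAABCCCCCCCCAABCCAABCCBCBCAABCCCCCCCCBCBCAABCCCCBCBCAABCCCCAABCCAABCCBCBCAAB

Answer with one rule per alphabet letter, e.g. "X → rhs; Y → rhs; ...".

A->BC, B->AAB, C->CC

  step 1 ⇒ step 2: AABCCAAB ⇒ BC·BC·AAB·CC·CC·BC·BC·AAB
    A ↦ BC
    B ↦ AAB
    C ↦ CC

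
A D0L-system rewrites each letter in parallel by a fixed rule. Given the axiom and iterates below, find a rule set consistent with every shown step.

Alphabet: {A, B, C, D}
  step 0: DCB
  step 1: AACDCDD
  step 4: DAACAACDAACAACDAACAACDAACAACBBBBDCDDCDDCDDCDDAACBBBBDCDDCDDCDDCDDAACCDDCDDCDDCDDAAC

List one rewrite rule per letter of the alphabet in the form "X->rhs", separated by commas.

A->BB, B->CDD, C->D, D->AAC

  step 0 ⇒ step 1: DCB ⇒ AAC·D·CDD
    B ↦ CDD
    C ↦ D
    D ↦ AAC
    A ↦ BB  (constrained at step 1)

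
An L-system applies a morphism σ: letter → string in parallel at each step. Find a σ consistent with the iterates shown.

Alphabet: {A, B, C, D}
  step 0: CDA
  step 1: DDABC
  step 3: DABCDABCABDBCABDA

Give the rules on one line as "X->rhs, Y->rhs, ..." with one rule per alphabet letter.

  step 0 ⇒ step 1: CDA ⇒ D·DA·BC
    A ↦ BC
    C ↦ D
    D ↦ DA
    B ↦ AB  (constrained at step 1)

A->BC, B->AB, C->D, D->DA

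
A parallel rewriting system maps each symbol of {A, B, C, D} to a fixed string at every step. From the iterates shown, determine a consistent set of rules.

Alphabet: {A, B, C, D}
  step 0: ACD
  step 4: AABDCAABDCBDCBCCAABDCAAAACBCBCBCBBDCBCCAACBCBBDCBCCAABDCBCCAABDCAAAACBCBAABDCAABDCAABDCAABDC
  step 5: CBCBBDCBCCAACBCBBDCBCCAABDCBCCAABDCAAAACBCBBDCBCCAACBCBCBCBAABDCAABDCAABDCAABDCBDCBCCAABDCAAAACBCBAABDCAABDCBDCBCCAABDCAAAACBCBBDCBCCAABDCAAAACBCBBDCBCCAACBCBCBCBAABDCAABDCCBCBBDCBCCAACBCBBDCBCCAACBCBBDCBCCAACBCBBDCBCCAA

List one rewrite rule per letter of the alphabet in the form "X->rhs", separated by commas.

A->CB, B->BDC, C->AA, D->BCC

  step 4 ⇒ step 5: AABDCAABDCBDCBCCAABDCAAAACBCBCBCBBDCBCCAACBCBBDCBCCAABDCBCCAABDCAAAACBCBAABDCAABDCAABDCAABDC ⇒ CB·CB·BDC·BCC·AA·CB·CB·BDC·BCC·AA·BDC·BCC·AA·BDC·AA·AA·CB·CB·BDC·BCC·AA·CB·CB·CB·CB·AA·BDC·AA·BDC·AA·BDC·AA·BDC·BDC·BCC·AA·BDC·AA·AA·CB·CB·AA·BDC·AA·BDC·BDC·BCC·AA·BDC·AA·AA·CB·CB·BDC·BCC·AA·BDC·AA·AA·CB·CB·BDC·BCC·AA·CB·CB·CB·CB·AA·BDC·AA·BDC·CB·CB·BDC·BCC·AA·CB·CB·BDC·BCC·AA·CB·CB·BDC·BCC·AA·CB·CB·BDC·BCC·AA
    A ↦ CB
    B ↦ BDC
    C ↦ AA
    D ↦ BCC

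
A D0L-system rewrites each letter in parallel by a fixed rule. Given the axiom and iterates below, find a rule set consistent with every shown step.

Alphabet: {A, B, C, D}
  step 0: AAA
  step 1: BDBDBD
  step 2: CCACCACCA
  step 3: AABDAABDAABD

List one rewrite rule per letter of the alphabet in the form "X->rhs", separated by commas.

A->BD, B->CC, C->A, D->A

  step 2 ⇒ step 3: CCACCACCA ⇒ A·A·BD·A·A·BD·A·A·BD
    A ↦ BD
    C ↦ A
  step 1 ⇒ step 2: BDBDBD ⇒ CC·A·CC·A·CC·A
    B ↦ CC
  step 1 ⇒ step 2: BDBDBD ⇒ CC·A·CC·A·CC·A
    D ↦ A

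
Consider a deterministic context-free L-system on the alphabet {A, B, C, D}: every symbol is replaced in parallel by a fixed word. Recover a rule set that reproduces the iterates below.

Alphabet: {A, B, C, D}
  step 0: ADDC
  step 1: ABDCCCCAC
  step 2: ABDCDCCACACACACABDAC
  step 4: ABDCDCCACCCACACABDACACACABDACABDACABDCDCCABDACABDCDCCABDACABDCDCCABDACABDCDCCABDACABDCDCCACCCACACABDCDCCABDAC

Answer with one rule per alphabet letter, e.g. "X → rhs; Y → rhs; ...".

A->ABD, B->CD, C->AC, D->CC

  step 1 ⇒ step 2: ABDCCCCAC ⇒ ABD·CD·CC·AC·AC·AC·AC·ABD·AC
    A ↦ ABD
    B ↦ CD
    C ↦ AC
    D ↦ CC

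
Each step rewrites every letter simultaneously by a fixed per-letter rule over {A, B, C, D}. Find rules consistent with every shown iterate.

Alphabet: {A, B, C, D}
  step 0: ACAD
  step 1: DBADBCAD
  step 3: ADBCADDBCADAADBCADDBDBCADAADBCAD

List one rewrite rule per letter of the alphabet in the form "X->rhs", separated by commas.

A->DB, B->A, C->A, D->CAD

  step 0 ⇒ step 1: ACAD ⇒ DB·A·DB·CAD
    A ↦ DB
    C ↦ A
    D ↦ CAD
    B ↦ A  (constrained at step 1)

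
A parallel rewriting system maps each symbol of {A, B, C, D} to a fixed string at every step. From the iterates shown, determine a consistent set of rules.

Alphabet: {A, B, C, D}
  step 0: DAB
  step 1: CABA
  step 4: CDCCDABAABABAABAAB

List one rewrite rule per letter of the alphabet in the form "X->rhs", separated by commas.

A->AB, B->A, C->CD, D->C

  step 0 ⇒ step 1: DAB ⇒ C·AB·A
    A ↦ AB
    B ↦ A
    D ↦ C
    C ↦ CD  (constrained at step 1)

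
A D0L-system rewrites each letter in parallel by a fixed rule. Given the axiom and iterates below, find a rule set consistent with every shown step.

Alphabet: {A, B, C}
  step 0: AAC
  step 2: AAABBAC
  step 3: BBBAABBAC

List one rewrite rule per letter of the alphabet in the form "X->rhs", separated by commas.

A->B, B->A, C->BAC

  step 2 ⇒ step 3: AAABBAC ⇒ B·B·B·A·A·B·BAC
    A ↦ B
    B ↦ A
    C ↦ BAC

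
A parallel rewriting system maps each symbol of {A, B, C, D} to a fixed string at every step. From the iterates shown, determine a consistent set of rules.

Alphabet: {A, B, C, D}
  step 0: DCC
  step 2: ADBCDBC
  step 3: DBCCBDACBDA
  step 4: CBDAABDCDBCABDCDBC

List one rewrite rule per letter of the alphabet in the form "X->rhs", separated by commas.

A->DBC, B->BD, C->A, D->C

  step 3 ⇒ step 4: DBCCBDACBDA ⇒ C·BD·A·A·BD·C·DBC·A·BD·C·DBC
    A ↦ DBC
    B ↦ BD
    C ↦ A
    D ↦ C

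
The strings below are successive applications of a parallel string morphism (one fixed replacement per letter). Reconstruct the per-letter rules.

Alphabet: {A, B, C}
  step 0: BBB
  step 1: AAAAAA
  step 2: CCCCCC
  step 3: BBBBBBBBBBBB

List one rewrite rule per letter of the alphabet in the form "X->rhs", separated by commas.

  step 2 ⇒ step 3: CCCCCC ⇒ BB·BB·BB·BB·BB·BB
    C ↦ BB
  step 1 ⇒ step 2: AAAAAA ⇒ C·C·C·C·C·C
    A ↦ C
  step 0 ⇒ step 1: BBB ⇒ AA·AA·AA
    B ↦ AA

A->C, B->AA, C->BB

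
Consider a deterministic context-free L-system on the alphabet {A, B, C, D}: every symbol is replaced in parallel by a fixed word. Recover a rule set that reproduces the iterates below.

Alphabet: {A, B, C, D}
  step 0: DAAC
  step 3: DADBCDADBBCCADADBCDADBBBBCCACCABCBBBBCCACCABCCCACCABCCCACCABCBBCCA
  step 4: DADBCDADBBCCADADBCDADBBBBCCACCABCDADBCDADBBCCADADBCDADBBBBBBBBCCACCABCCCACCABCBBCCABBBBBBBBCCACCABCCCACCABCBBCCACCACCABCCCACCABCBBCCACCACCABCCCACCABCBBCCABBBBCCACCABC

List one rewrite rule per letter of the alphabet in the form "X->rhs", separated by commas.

  step 3 ⇒ step 4: DADBCDADBBCCADADBCDADBBBBCCACCABCBBBBCCACCABCCCACCABCCCACCABCBBCCA ⇒ DAD·BC·DAD·BB·CCA·DAD·BC·DAD·BB·BB·CCA·CCA·BC·DAD·BC·DAD·BB·CCA·DAD·BC·DAD·BB·BB·BB·BB·CCA·CCA·BC·CCA·CCA·BC·BB·CCA·BB·BB·BB·BB·CCA·CCA·BC·CCA·CCA·BC·BB·CCA·CCA·CCA·BC·CCA·CCA·BC·BB·CCA·CCA·CCA·BC·CCA·CCA·BC·BB·CCA·BB·BB·CCA·CCA·BC
    A ↦ BC
    B ↦ BB
    C ↦ CCA
    D ↦ DAD

A->BC, B->BB, C->CCA, D->DAD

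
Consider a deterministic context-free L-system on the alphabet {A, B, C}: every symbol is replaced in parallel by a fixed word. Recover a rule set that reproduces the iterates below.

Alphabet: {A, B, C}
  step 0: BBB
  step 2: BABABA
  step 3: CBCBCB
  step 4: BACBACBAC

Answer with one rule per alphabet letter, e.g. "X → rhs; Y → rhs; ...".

  step 3 ⇒ step 4: CBCBCB ⇒ BA·C·BA·C·BA·C
    B ↦ C
    C ↦ BA
  step 2 ⇒ step 3: BABABA ⇒ C·B·C·B·C·B
    A ↦ B

A->B, B->C, C->BA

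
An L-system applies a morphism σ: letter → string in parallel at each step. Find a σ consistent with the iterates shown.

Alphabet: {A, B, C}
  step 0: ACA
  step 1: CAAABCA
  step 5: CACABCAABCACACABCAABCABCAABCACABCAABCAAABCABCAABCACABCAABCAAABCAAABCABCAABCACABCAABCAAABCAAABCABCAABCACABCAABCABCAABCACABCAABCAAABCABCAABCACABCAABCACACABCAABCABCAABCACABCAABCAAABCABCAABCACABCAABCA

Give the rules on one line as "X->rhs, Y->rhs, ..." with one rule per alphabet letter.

  step 0 ⇒ step 1: ACA ⇒ CA·AAB·CA
    A ↦ CA
    C ↦ AAB
    B ↦ BC  (constrained at step 1)

A->CA, B->BC, C->AAB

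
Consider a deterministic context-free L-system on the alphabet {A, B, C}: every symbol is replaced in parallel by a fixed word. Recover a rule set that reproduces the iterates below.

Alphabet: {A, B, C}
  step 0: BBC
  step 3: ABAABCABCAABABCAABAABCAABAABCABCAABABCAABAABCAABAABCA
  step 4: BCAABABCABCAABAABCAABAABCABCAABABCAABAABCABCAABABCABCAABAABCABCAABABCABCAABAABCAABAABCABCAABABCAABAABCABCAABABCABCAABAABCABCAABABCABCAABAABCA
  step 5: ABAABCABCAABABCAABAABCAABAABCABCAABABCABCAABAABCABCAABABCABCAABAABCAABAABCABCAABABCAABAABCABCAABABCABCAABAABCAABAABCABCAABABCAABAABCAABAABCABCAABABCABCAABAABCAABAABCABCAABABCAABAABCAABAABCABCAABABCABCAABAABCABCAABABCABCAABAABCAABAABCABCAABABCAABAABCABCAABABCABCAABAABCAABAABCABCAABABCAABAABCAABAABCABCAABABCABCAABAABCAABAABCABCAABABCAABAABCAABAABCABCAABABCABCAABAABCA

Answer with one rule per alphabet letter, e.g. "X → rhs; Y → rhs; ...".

  step 4 ⇒ step 5: BCAABABCABCAABAABCAABAABCABCAABABCAABAABCABCAABABCABCAABAABCABCAABABCABCAABAABCAABAABCABCAABABCAABAABCABCAABABCABCAABAABCABCAABABCABCAABAABCA ⇒ ABA·A·BCA·BCA·ABA·BCA·ABA·A·BCA·ABA·A·BCA·BCA·ABA·BCA·BCA·ABA·A·BCA·BCA·ABA·BCA·BCA·ABA·A·BCA·ABA·A·BCA·BCA·ABA·BCA·ABA·A·BCA·BCA·ABA·BCA·BCA·ABA·A·BCA·ABA·A·BCA·BCA·ABA·BCA·ABA·A·BCA·ABA·A·BCA·BCA·ABA·BCA·BCA·ABA·A·BCA·ABA·A·BCA·BCA·ABA·BCA·ABA·A·BCA·ABA·A·BCA·BCA·ABA·BCA·BCA·ABA·A·BCA·BCA·ABA·BCA·BCA·ABA·A·BCA·ABA·A·BCA·BCA·ABA·BCA·ABA·A·BCA·BCA·ABA·BCA·BCA·ABA·A·BCA·ABA·A·BCA·BCA·ABA·BCA·ABA·A·BCA·ABA·A·BCA·BCA·ABA·BCA·BCA·ABA·A·BCA·ABA·A·BCA·BCA·ABA·BCA·ABA·A·BCA·ABA·A·BCA·BCA·ABA·BCA·BCA·ABA·A·BCA
    A ↦ BCA
    B ↦ ABA
    C ↦ A

A->BCA, B->ABA, C->A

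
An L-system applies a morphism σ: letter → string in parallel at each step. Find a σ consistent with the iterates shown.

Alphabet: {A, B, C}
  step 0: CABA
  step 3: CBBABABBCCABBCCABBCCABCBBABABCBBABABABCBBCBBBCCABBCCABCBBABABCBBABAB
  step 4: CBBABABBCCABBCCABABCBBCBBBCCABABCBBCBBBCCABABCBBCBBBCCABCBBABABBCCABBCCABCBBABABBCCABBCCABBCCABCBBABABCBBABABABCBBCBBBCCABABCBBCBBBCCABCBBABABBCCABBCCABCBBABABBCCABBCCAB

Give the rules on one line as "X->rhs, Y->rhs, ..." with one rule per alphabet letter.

A->BCC, B->AB, C->CBB

  step 3 ⇒ step 4: CBBABABBCCABBCCABBCCABCBBABABCBBABABABCBBCBBBCCABBCCABCBBABABCBBABAB ⇒ CBB·AB·AB·BCC·AB·BCC·AB·AB·CBB·CBB·BCC·AB·AB·CBB·CBB·BCC·AB·AB·CBB·CBB·BCC·AB·CBB·AB·AB·BCC·AB·BCC·AB·CBB·AB·AB·BCC·AB·BCC·AB·BCC·AB·CBB·AB·AB·CBB·AB·AB·AB·CBB·CBB·BCC·AB·AB·CBB·CBB·BCC·AB·CBB·AB·AB·BCC·AB·BCC·AB·CBB·AB·AB·BCC·AB·BCC·AB
    A ↦ BCC
    B ↦ AB
    C ↦ CBB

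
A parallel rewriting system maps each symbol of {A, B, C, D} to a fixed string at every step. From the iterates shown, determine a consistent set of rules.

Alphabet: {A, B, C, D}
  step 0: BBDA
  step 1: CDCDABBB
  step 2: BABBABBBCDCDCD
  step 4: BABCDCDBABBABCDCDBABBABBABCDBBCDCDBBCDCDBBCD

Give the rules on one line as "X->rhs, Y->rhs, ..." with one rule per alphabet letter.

A->BB, B->CD, C->B, D->AB

  step 1 ⇒ step 2: CDCDABBB ⇒ B·AB·B·AB·BB·CD·CD·CD
    A ↦ BB
    B ↦ CD
    C ↦ B
    D ↦ AB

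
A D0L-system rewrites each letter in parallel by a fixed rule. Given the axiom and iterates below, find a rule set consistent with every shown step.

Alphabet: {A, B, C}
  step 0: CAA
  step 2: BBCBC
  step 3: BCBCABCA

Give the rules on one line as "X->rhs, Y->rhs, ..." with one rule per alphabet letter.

  step 2 ⇒ step 3: BBCBC ⇒ BC·BC·A·BC·A
    B ↦ BC
    C ↦ A
    A ↦ B  (constrained at step 0)

A->B, B->BC, C->A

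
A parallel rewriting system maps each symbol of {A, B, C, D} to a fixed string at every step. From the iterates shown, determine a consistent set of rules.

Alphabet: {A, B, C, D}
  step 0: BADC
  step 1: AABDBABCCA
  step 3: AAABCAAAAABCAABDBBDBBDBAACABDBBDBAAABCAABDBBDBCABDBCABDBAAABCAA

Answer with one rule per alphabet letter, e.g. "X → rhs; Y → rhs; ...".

  step 0 ⇒ step 1: BADC ⇒ AA·BDB·ABC·CA
    A ↦ BDB
    B ↦ AA
    C ↦ CA
    D ↦ ABC

A->BDB, B->AA, C->CA, D->ABC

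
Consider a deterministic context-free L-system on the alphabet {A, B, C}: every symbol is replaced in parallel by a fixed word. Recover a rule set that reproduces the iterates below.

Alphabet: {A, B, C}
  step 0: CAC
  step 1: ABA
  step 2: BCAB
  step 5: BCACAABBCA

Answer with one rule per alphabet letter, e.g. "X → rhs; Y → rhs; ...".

  step 1 ⇒ step 2: ABA ⇒ B·CA·B
    A ↦ B
    B ↦ CA
  step 0 ⇒ step 1: CAC ⇒ A·B·A
    C ↦ A

A->B, B->CA, C->A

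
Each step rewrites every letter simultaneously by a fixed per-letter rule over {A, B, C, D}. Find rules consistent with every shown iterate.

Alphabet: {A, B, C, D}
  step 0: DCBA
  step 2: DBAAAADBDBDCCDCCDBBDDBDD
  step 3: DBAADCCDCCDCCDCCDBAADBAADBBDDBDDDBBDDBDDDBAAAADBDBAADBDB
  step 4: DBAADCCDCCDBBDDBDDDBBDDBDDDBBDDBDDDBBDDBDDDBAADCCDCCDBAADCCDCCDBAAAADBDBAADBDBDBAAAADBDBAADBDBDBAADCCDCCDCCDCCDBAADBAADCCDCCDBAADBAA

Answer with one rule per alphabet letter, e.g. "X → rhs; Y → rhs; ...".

  step 3 ⇒ step 4: DBAADCCDCCDCCDCCDBAADBAADBBDDBDDDBBDDBDDDBAAAADBDBAADBDB ⇒ DB·AA·DCC·DCC·DB·BDD·BDD·DB·BDD·BDD·DB·BDD·BDD·DB·BDD·BDD·DB·AA·DCC·DCC·DB·AA·DCC·DCC·DB·AA·AA·DB·DB·AA·DB·DB·DB·AA·AA·DB·DB·AA·DB·DB·DB·AA·DCC·DCC·DCC·DCC·DB·AA·DB·AA·DCC·DCC·DB·AA·DB·AA
    A ↦ DCC
    B ↦ AA
    C ↦ BDD
    D ↦ DB

A->DCC, B->AA, C->BDD, D->DB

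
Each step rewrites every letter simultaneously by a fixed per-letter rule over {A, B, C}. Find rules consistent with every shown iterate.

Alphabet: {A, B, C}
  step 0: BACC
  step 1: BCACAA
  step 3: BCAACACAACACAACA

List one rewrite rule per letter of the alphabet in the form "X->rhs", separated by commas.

  step 0 ⇒ step 1: BACC ⇒ BC·AC·A·A
    A ↦ AC
    B ↦ BC
    C ↦ A

A->AC, B->BC, C->A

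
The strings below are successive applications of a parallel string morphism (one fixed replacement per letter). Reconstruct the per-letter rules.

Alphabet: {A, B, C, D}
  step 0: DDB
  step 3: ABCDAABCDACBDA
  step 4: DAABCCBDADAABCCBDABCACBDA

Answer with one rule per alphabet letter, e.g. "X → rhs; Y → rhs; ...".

  step 3 ⇒ step 4: ABCDAABCDACBDA ⇒ DA·A·BC·CB·DA·DA·A·BC·CB·DA·BC·A·CB·DA
    A ↦ DA
    B ↦ A
    C ↦ BC
    D ↦ CB

A->DA, B->A, C->BC, D->CB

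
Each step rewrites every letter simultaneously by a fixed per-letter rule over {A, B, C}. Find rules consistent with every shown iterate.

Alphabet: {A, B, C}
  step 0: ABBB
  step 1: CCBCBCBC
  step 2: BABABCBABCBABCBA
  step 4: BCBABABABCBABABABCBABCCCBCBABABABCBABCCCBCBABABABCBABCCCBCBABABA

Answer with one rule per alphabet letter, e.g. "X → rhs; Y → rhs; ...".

  step 1 ⇒ step 2: CCBCBCBC ⇒ BA·BA·BC·BA·BC·BA·BC·BA
    B ↦ BC
    C ↦ BA
  step 0 ⇒ step 1: ABBB ⇒ CC·BC·BC·BC
    A ↦ CC

A->CC, B->BC, C->BA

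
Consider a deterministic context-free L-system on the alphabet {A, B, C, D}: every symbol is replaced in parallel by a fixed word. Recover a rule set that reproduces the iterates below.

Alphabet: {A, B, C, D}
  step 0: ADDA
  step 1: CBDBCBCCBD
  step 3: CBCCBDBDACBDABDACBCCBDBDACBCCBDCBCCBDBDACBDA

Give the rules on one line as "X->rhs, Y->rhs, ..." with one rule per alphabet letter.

  step 0 ⇒ step 1: ADDA ⇒ CBD·BC·BC·CBD
    A ↦ CBD
    D ↦ BC
    B ↦ C  (constrained at step 1)
    C ↦ BDA  (constrained at step 1)

A->CBD, B->C, C->BDA, D->BC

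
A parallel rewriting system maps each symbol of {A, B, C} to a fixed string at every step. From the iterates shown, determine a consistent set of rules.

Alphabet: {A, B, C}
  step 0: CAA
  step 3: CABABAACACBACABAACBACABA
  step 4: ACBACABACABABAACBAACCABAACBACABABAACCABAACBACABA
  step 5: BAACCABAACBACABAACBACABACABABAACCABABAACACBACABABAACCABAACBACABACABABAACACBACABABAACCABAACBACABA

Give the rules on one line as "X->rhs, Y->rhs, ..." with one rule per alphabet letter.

  step 4 ⇒ step 5: ACBACABACABABAACBAACCABAACBACABABAACCABAACBACABA ⇒ BA·AC·CA·BA·AC·BA·CA·BA·AC·BA·CA·BA·CA·BA·BA·AC·CA·BA·BA·AC·AC·BA·CA·BA·BA·AC·CA·BA·AC·BA·CA·BA·CA·BA·BA·AC·AC·BA·CA·BA·BA·AC·CA·BA·AC·BA·CA·BA
    A ↦ BA
    B ↦ CA
    C ↦ AC

A->BA, B->CA, C->AC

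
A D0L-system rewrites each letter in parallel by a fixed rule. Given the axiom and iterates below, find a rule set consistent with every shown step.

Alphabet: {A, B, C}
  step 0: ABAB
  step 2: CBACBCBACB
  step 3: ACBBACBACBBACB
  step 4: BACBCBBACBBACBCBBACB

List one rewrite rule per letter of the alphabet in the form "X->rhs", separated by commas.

  step 3 ⇒ step 4: ACBBACBACBBACB ⇒ B·A·CB·CB·B·A·CB·B·A·CB·CB·B·A·CB
    A ↦ B
    B ↦ CB
    C ↦ A

A->B, B->CB, C->A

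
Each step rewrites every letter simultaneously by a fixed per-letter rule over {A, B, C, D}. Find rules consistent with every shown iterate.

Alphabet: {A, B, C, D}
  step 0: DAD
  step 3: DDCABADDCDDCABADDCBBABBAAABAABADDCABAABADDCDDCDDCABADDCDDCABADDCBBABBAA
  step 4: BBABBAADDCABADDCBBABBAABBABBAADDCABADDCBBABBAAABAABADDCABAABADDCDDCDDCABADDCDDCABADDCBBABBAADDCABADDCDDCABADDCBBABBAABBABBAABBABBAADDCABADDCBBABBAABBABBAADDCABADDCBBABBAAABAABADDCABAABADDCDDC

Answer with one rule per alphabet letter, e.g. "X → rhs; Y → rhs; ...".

  step 3 ⇒ step 4: DDCABADDCDDCABADDCBBABBAAABAABADDCABAABADDCDDCDDCABADDCDDCABADDCBBABBAA ⇒ BBA·BBA·A·DDC·ABA·DDC·BBA·BBA·A·BBA·BBA·A·DDC·ABA·DDC·BBA·BBA·A·ABA·ABA·DDC·ABA·ABA·DDC·DDC·DDC·ABA·DDC·DDC·ABA·DDC·BBA·BBA·A·DDC·ABA·DDC·DDC·ABA·DDC·BBA·BBA·A·BBA·BBA·A·BBA·BBA·A·DDC·ABA·DDC·BBA·BBA·A·BBA·BBA·A·DDC·ABA·DDC·BBA·BBA·A·ABA·ABA·DDC·ABA·ABA·DDC·DDC
    A ↦ DDC
    B ↦ ABA
    C ↦ A
    D ↦ BBA

A->DDC, B->ABA, C->A, D->BBA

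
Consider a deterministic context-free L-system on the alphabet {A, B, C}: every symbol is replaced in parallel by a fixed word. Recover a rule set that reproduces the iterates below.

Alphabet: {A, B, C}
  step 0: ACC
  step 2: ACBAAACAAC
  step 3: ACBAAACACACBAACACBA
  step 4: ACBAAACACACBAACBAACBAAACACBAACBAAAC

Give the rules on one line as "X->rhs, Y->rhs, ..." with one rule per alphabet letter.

A->AC, B->A, C->BA

  step 3 ⇒ step 4: ACBAAACACACBAACACBA ⇒ AC·BA·A·AC·AC·AC·BA·AC·BA·AC·BA·A·AC·AC·BA·AC·BA·A·AC
    A ↦ AC
    B ↦ A
    C ↦ BA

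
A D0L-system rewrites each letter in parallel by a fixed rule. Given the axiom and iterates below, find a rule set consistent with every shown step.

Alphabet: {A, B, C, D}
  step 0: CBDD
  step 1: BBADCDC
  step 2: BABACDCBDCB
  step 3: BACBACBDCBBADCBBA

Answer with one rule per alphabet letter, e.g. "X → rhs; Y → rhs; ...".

A->C, B->BA, C->B, D->DC

  step 2 ⇒ step 3: BABACDCBDCB ⇒ BA·C·BA·C·B·DC·B·BA·DC·B·BA
    A ↦ C
    B ↦ BA
    C ↦ B
    D ↦ DC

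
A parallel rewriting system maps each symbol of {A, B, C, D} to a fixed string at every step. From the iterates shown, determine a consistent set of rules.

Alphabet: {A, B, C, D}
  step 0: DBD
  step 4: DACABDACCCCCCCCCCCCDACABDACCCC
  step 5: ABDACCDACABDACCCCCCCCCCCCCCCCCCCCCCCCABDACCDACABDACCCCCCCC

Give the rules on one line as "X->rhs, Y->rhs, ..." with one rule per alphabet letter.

A->DA, B->C, C->CC, D->AB

  step 4 ⇒ step 5: DACABDACCCCCCCCCCCCDACABDACCCC ⇒ AB·DA·CC·DA·C·AB·DA·CC·CC·CC·CC·CC·CC·CC·CC·CC·CC·CC·CC·AB·DA·CC·DA·C·AB·DA·CC·CC·CC·CC
    A ↦ DA
    B ↦ C
    C ↦ CC
    D ↦ AB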